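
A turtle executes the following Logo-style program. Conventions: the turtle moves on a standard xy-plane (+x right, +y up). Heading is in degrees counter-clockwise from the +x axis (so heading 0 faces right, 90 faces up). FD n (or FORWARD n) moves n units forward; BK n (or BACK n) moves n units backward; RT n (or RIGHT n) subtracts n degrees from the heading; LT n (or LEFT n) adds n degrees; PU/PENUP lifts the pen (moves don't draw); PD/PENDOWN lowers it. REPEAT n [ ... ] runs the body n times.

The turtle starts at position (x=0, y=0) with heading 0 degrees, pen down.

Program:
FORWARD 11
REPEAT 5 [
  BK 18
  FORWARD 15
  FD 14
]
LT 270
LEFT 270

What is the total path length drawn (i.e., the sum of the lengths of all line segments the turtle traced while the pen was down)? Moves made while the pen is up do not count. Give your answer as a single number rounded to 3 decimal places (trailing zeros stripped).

Executing turtle program step by step:
Start: pos=(0,0), heading=0, pen down
FD 11: (0,0) -> (11,0) [heading=0, draw]
REPEAT 5 [
  -- iteration 1/5 --
  BK 18: (11,0) -> (-7,0) [heading=0, draw]
  FD 15: (-7,0) -> (8,0) [heading=0, draw]
  FD 14: (8,0) -> (22,0) [heading=0, draw]
  -- iteration 2/5 --
  BK 18: (22,0) -> (4,0) [heading=0, draw]
  FD 15: (4,0) -> (19,0) [heading=0, draw]
  FD 14: (19,0) -> (33,0) [heading=0, draw]
  -- iteration 3/5 --
  BK 18: (33,0) -> (15,0) [heading=0, draw]
  FD 15: (15,0) -> (30,0) [heading=0, draw]
  FD 14: (30,0) -> (44,0) [heading=0, draw]
  -- iteration 4/5 --
  BK 18: (44,0) -> (26,0) [heading=0, draw]
  FD 15: (26,0) -> (41,0) [heading=0, draw]
  FD 14: (41,0) -> (55,0) [heading=0, draw]
  -- iteration 5/5 --
  BK 18: (55,0) -> (37,0) [heading=0, draw]
  FD 15: (37,0) -> (52,0) [heading=0, draw]
  FD 14: (52,0) -> (66,0) [heading=0, draw]
]
LT 270: heading 0 -> 270
LT 270: heading 270 -> 180
Final: pos=(66,0), heading=180, 16 segment(s) drawn

Segment lengths:
  seg 1: (0,0) -> (11,0), length = 11
  seg 2: (11,0) -> (-7,0), length = 18
  seg 3: (-7,0) -> (8,0), length = 15
  seg 4: (8,0) -> (22,0), length = 14
  seg 5: (22,0) -> (4,0), length = 18
  seg 6: (4,0) -> (19,0), length = 15
  seg 7: (19,0) -> (33,0), length = 14
  seg 8: (33,0) -> (15,0), length = 18
  seg 9: (15,0) -> (30,0), length = 15
  seg 10: (30,0) -> (44,0), length = 14
  seg 11: (44,0) -> (26,0), length = 18
  seg 12: (26,0) -> (41,0), length = 15
  seg 13: (41,0) -> (55,0), length = 14
  seg 14: (55,0) -> (37,0), length = 18
  seg 15: (37,0) -> (52,0), length = 15
  seg 16: (52,0) -> (66,0), length = 14
Total = 246

Answer: 246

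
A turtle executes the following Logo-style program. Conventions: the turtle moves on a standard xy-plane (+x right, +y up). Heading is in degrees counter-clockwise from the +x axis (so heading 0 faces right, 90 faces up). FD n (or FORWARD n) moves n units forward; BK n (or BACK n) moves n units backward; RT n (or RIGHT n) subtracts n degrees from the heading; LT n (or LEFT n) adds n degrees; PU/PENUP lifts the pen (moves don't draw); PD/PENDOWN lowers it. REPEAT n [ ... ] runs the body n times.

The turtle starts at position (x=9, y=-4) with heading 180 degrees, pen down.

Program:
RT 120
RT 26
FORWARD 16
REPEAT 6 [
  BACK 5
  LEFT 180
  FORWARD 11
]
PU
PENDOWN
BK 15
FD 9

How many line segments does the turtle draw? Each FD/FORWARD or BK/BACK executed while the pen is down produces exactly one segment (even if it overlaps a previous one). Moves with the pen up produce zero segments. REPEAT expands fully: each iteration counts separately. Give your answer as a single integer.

Executing turtle program step by step:
Start: pos=(9,-4), heading=180, pen down
RT 120: heading 180 -> 60
RT 26: heading 60 -> 34
FD 16: (9,-4) -> (22.265,4.947) [heading=34, draw]
REPEAT 6 [
  -- iteration 1/6 --
  BK 5: (22.265,4.947) -> (18.119,2.151) [heading=34, draw]
  LT 180: heading 34 -> 214
  FD 11: (18.119,2.151) -> (9,-4) [heading=214, draw]
  -- iteration 2/6 --
  BK 5: (9,-4) -> (13.145,-1.204) [heading=214, draw]
  LT 180: heading 214 -> 34
  FD 11: (13.145,-1.204) -> (22.265,4.947) [heading=34, draw]
  -- iteration 3/6 --
  BK 5: (22.265,4.947) -> (18.119,2.151) [heading=34, draw]
  LT 180: heading 34 -> 214
  FD 11: (18.119,2.151) -> (9,-4) [heading=214, draw]
  -- iteration 4/6 --
  BK 5: (9,-4) -> (13.145,-1.204) [heading=214, draw]
  LT 180: heading 214 -> 34
  FD 11: (13.145,-1.204) -> (22.265,4.947) [heading=34, draw]
  -- iteration 5/6 --
  BK 5: (22.265,4.947) -> (18.119,2.151) [heading=34, draw]
  LT 180: heading 34 -> 214
  FD 11: (18.119,2.151) -> (9,-4) [heading=214, draw]
  -- iteration 6/6 --
  BK 5: (9,-4) -> (13.145,-1.204) [heading=214, draw]
  LT 180: heading 214 -> 34
  FD 11: (13.145,-1.204) -> (22.265,4.947) [heading=34, draw]
]
PU: pen up
PD: pen down
BK 15: (22.265,4.947) -> (9.829,-3.441) [heading=34, draw]
FD 9: (9.829,-3.441) -> (17.29,1.592) [heading=34, draw]
Final: pos=(17.29,1.592), heading=34, 15 segment(s) drawn
Segments drawn: 15

Answer: 15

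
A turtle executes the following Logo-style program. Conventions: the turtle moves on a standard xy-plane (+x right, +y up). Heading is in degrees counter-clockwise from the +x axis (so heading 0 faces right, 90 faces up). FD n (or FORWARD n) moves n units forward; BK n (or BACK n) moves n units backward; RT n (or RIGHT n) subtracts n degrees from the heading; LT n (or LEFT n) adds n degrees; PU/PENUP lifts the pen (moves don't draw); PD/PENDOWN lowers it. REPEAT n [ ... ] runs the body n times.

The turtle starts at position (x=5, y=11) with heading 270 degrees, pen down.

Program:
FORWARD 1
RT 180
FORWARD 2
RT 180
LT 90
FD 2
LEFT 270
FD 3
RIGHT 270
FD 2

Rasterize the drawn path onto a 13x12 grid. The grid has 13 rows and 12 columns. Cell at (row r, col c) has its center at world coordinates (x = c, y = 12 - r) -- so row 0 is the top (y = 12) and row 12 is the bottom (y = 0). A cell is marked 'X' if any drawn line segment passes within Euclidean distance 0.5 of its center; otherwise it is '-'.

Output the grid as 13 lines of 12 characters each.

Answer: -----XXX----
-----X-X----
-----X-X----
-------XXX--
------------
------------
------------
------------
------------
------------
------------
------------
------------

Derivation:
Segment 0: (5,11) -> (5,10)
Segment 1: (5,10) -> (5,12)
Segment 2: (5,12) -> (7,12)
Segment 3: (7,12) -> (7,9)
Segment 4: (7,9) -> (9,9)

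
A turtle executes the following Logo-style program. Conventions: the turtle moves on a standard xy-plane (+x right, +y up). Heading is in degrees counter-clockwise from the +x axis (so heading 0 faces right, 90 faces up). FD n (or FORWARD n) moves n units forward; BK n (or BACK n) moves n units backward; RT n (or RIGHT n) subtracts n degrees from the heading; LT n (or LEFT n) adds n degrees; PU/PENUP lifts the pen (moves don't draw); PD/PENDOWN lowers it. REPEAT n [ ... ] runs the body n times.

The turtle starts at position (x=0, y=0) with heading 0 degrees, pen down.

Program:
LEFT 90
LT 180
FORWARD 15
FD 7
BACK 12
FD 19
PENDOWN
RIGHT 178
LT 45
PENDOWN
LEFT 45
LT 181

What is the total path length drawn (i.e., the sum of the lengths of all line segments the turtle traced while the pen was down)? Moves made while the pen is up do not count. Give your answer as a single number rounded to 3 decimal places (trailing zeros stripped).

Executing turtle program step by step:
Start: pos=(0,0), heading=0, pen down
LT 90: heading 0 -> 90
LT 180: heading 90 -> 270
FD 15: (0,0) -> (0,-15) [heading=270, draw]
FD 7: (0,-15) -> (0,-22) [heading=270, draw]
BK 12: (0,-22) -> (0,-10) [heading=270, draw]
FD 19: (0,-10) -> (0,-29) [heading=270, draw]
PD: pen down
RT 178: heading 270 -> 92
LT 45: heading 92 -> 137
PD: pen down
LT 45: heading 137 -> 182
LT 181: heading 182 -> 3
Final: pos=(0,-29), heading=3, 4 segment(s) drawn

Segment lengths:
  seg 1: (0,0) -> (0,-15), length = 15
  seg 2: (0,-15) -> (0,-22), length = 7
  seg 3: (0,-22) -> (0,-10), length = 12
  seg 4: (0,-10) -> (0,-29), length = 19
Total = 53

Answer: 53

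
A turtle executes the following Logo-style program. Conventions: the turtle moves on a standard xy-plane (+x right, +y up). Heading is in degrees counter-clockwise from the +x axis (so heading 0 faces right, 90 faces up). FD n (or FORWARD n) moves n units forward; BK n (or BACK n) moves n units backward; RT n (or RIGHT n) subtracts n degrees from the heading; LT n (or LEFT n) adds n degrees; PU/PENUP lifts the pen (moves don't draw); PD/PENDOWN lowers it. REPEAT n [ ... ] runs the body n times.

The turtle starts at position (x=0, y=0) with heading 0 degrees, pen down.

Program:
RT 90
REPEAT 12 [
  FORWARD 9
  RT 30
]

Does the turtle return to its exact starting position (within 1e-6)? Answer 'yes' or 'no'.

Executing turtle program step by step:
Start: pos=(0,0), heading=0, pen down
RT 90: heading 0 -> 270
REPEAT 12 [
  -- iteration 1/12 --
  FD 9: (0,0) -> (0,-9) [heading=270, draw]
  RT 30: heading 270 -> 240
  -- iteration 2/12 --
  FD 9: (0,-9) -> (-4.5,-16.794) [heading=240, draw]
  RT 30: heading 240 -> 210
  -- iteration 3/12 --
  FD 9: (-4.5,-16.794) -> (-12.294,-21.294) [heading=210, draw]
  RT 30: heading 210 -> 180
  -- iteration 4/12 --
  FD 9: (-12.294,-21.294) -> (-21.294,-21.294) [heading=180, draw]
  RT 30: heading 180 -> 150
  -- iteration 5/12 --
  FD 9: (-21.294,-21.294) -> (-29.088,-16.794) [heading=150, draw]
  RT 30: heading 150 -> 120
  -- iteration 6/12 --
  FD 9: (-29.088,-16.794) -> (-33.588,-9) [heading=120, draw]
  RT 30: heading 120 -> 90
  -- iteration 7/12 --
  FD 9: (-33.588,-9) -> (-33.588,0) [heading=90, draw]
  RT 30: heading 90 -> 60
  -- iteration 8/12 --
  FD 9: (-33.588,0) -> (-29.088,7.794) [heading=60, draw]
  RT 30: heading 60 -> 30
  -- iteration 9/12 --
  FD 9: (-29.088,7.794) -> (-21.294,12.294) [heading=30, draw]
  RT 30: heading 30 -> 0
  -- iteration 10/12 --
  FD 9: (-21.294,12.294) -> (-12.294,12.294) [heading=0, draw]
  RT 30: heading 0 -> 330
  -- iteration 11/12 --
  FD 9: (-12.294,12.294) -> (-4.5,7.794) [heading=330, draw]
  RT 30: heading 330 -> 300
  -- iteration 12/12 --
  FD 9: (-4.5,7.794) -> (0,0) [heading=300, draw]
  RT 30: heading 300 -> 270
]
Final: pos=(0,0), heading=270, 12 segment(s) drawn

Start position: (0, 0)
Final position: (0, 0)
Distance = 0; < 1e-6 -> CLOSED

Answer: yes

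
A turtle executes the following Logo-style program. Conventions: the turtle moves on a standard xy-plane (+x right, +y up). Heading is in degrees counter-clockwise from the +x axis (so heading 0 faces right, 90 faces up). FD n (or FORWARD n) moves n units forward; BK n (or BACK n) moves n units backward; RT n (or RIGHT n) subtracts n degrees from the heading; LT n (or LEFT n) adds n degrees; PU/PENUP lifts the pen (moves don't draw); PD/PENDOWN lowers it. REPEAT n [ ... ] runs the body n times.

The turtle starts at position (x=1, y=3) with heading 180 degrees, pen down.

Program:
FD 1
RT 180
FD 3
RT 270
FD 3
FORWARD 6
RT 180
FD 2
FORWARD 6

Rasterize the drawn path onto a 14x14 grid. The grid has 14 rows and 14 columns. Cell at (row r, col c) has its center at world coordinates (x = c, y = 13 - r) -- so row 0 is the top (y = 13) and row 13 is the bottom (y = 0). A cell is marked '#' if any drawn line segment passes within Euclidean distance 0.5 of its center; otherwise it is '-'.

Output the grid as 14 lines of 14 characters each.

Answer: --------------
---#----------
---#----------
---#----------
---#----------
---#----------
---#----------
---#----------
---#----------
---#----------
####----------
--------------
--------------
--------------

Derivation:
Segment 0: (1,3) -> (0,3)
Segment 1: (0,3) -> (3,3)
Segment 2: (3,3) -> (3,6)
Segment 3: (3,6) -> (3,12)
Segment 4: (3,12) -> (3,10)
Segment 5: (3,10) -> (3,4)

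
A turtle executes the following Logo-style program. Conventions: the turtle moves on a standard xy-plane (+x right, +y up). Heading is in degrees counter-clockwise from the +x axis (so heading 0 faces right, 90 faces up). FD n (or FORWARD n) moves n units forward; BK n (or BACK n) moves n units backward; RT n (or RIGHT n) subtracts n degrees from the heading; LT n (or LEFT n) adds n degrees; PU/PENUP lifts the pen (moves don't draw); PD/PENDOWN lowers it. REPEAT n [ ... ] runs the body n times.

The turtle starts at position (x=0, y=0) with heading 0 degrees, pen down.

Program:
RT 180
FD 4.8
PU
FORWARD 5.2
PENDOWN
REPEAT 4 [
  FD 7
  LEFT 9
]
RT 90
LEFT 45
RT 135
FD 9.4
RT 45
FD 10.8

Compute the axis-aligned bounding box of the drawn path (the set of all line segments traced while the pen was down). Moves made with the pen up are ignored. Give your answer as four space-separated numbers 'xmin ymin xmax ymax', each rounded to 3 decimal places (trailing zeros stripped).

Answer: -36.808 -6.436 0 0

Derivation:
Executing turtle program step by step:
Start: pos=(0,0), heading=0, pen down
RT 180: heading 0 -> 180
FD 4.8: (0,0) -> (-4.8,0) [heading=180, draw]
PU: pen up
FD 5.2: (-4.8,0) -> (-10,0) [heading=180, move]
PD: pen down
REPEAT 4 [
  -- iteration 1/4 --
  FD 7: (-10,0) -> (-17,0) [heading=180, draw]
  LT 9: heading 180 -> 189
  -- iteration 2/4 --
  FD 7: (-17,0) -> (-23.914,-1.095) [heading=189, draw]
  LT 9: heading 189 -> 198
  -- iteration 3/4 --
  FD 7: (-23.914,-1.095) -> (-30.571,-3.258) [heading=198, draw]
  LT 9: heading 198 -> 207
  -- iteration 4/4 --
  FD 7: (-30.571,-3.258) -> (-36.808,-6.436) [heading=207, draw]
  LT 9: heading 207 -> 216
]
RT 90: heading 216 -> 126
LT 45: heading 126 -> 171
RT 135: heading 171 -> 36
FD 9.4: (-36.808,-6.436) -> (-29.203,-0.911) [heading=36, draw]
RT 45: heading 36 -> 351
FD 10.8: (-29.203,-0.911) -> (-18.536,-2.6) [heading=351, draw]
Final: pos=(-18.536,-2.6), heading=351, 7 segment(s) drawn

Segment endpoints: x in {-36.808, -30.571, -29.203, -23.914, -18.536, -17, -10, -4.8, 0}, y in {-6.436, -3.258, -2.6, -1.095, -0.911, 0, 0, 0, 0}
xmin=-36.808, ymin=-6.436, xmax=0, ymax=0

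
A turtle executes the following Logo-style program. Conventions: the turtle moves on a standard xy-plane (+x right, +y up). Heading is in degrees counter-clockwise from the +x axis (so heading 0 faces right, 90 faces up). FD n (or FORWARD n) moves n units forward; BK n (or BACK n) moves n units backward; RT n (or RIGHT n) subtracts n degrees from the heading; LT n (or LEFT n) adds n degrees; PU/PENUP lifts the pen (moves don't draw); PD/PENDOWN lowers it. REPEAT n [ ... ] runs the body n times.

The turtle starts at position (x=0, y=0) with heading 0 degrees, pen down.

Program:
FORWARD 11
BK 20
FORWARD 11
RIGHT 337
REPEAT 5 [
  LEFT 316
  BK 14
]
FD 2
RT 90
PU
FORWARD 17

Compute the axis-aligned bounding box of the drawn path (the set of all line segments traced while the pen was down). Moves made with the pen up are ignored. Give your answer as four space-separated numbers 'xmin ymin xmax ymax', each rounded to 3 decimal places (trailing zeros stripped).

Answer: -16.987 0 13.434 37.299

Derivation:
Executing turtle program step by step:
Start: pos=(0,0), heading=0, pen down
FD 11: (0,0) -> (11,0) [heading=0, draw]
BK 20: (11,0) -> (-9,0) [heading=0, draw]
FD 11: (-9,0) -> (2,0) [heading=0, draw]
RT 337: heading 0 -> 23
REPEAT 5 [
  -- iteration 1/5 --
  LT 316: heading 23 -> 339
  BK 14: (2,0) -> (-11.07,5.017) [heading=339, draw]
  -- iteration 2/5 --
  LT 316: heading 339 -> 295
  BK 14: (-11.07,5.017) -> (-16.987,17.705) [heading=295, draw]
  -- iteration 3/5 --
  LT 316: heading 295 -> 251
  BK 14: (-16.987,17.705) -> (-12.429,30.943) [heading=251, draw]
  -- iteration 4/5 --
  LT 316: heading 251 -> 207
  BK 14: (-12.429,30.943) -> (0.045,37.299) [heading=207, draw]
  -- iteration 5/5 --
  LT 316: heading 207 -> 163
  BK 14: (0.045,37.299) -> (13.434,33.205) [heading=163, draw]
]
FD 2: (13.434,33.205) -> (11.521,33.79) [heading=163, draw]
RT 90: heading 163 -> 73
PU: pen up
FD 17: (11.521,33.79) -> (16.491,50.047) [heading=73, move]
Final: pos=(16.491,50.047), heading=73, 9 segment(s) drawn

Segment endpoints: x in {-16.987, -12.429, -11.07, -9, 0, 0.045, 2, 11, 11.521, 13.434}, y in {0, 5.017, 17.705, 30.943, 33.205, 33.79, 37.299}
xmin=-16.987, ymin=0, xmax=13.434, ymax=37.299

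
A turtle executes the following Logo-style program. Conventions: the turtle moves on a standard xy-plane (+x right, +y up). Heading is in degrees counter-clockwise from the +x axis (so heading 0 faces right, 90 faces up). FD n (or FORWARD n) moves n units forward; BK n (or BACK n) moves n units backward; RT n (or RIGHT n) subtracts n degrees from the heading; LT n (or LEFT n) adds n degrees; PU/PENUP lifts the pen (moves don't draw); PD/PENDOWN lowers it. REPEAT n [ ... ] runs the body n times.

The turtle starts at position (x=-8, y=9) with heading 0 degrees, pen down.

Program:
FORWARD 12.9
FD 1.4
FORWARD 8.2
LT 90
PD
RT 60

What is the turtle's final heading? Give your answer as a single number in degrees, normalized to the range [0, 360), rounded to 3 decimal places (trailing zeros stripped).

Answer: 30

Derivation:
Executing turtle program step by step:
Start: pos=(-8,9), heading=0, pen down
FD 12.9: (-8,9) -> (4.9,9) [heading=0, draw]
FD 1.4: (4.9,9) -> (6.3,9) [heading=0, draw]
FD 8.2: (6.3,9) -> (14.5,9) [heading=0, draw]
LT 90: heading 0 -> 90
PD: pen down
RT 60: heading 90 -> 30
Final: pos=(14.5,9), heading=30, 3 segment(s) drawn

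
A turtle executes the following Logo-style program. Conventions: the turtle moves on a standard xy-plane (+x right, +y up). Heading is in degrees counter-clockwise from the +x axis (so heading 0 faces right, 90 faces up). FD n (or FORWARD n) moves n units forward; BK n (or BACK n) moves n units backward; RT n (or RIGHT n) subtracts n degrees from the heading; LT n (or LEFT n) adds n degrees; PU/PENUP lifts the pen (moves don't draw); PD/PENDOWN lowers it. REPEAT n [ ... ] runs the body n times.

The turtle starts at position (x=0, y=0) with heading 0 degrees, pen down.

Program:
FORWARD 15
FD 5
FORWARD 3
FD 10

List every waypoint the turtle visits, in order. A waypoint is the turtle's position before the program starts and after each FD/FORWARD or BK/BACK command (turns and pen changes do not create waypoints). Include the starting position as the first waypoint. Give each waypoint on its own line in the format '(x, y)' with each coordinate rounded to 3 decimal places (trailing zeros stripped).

Executing turtle program step by step:
Start: pos=(0,0), heading=0, pen down
FD 15: (0,0) -> (15,0) [heading=0, draw]
FD 5: (15,0) -> (20,0) [heading=0, draw]
FD 3: (20,0) -> (23,0) [heading=0, draw]
FD 10: (23,0) -> (33,0) [heading=0, draw]
Final: pos=(33,0), heading=0, 4 segment(s) drawn
Waypoints (5 total):
(0, 0)
(15, 0)
(20, 0)
(23, 0)
(33, 0)

Answer: (0, 0)
(15, 0)
(20, 0)
(23, 0)
(33, 0)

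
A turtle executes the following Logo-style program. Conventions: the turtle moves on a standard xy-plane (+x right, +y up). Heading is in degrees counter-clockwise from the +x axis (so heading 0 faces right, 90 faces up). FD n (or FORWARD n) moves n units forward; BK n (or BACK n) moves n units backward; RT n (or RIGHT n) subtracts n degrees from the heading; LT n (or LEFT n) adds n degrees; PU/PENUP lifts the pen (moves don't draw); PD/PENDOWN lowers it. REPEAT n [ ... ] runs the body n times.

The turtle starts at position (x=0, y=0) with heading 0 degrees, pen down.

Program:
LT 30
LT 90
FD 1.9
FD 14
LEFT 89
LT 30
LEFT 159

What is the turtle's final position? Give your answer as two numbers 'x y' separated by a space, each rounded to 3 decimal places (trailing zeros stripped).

Executing turtle program step by step:
Start: pos=(0,0), heading=0, pen down
LT 30: heading 0 -> 30
LT 90: heading 30 -> 120
FD 1.9: (0,0) -> (-0.95,1.645) [heading=120, draw]
FD 14: (-0.95,1.645) -> (-7.95,13.77) [heading=120, draw]
LT 89: heading 120 -> 209
LT 30: heading 209 -> 239
LT 159: heading 239 -> 38
Final: pos=(-7.95,13.77), heading=38, 2 segment(s) drawn

Answer: -7.95 13.77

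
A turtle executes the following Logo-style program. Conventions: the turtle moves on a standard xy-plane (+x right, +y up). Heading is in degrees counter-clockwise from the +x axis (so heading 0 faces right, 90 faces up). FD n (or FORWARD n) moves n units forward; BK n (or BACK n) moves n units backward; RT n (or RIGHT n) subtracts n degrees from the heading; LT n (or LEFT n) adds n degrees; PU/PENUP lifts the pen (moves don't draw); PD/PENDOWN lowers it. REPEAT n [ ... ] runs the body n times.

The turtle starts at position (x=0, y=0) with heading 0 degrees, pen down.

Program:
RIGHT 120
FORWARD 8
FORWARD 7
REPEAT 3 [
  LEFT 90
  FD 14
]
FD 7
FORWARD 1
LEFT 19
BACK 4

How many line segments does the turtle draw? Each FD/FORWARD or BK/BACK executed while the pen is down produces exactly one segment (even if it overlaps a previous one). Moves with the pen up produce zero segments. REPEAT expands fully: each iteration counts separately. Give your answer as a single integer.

Answer: 8

Derivation:
Executing turtle program step by step:
Start: pos=(0,0), heading=0, pen down
RT 120: heading 0 -> 240
FD 8: (0,0) -> (-4,-6.928) [heading=240, draw]
FD 7: (-4,-6.928) -> (-7.5,-12.99) [heading=240, draw]
REPEAT 3 [
  -- iteration 1/3 --
  LT 90: heading 240 -> 330
  FD 14: (-7.5,-12.99) -> (4.624,-19.99) [heading=330, draw]
  -- iteration 2/3 --
  LT 90: heading 330 -> 60
  FD 14: (4.624,-19.99) -> (11.624,-7.866) [heading=60, draw]
  -- iteration 3/3 --
  LT 90: heading 60 -> 150
  FD 14: (11.624,-7.866) -> (-0.5,-0.866) [heading=150, draw]
]
FD 7: (-0.5,-0.866) -> (-6.562,2.634) [heading=150, draw]
FD 1: (-6.562,2.634) -> (-7.428,3.134) [heading=150, draw]
LT 19: heading 150 -> 169
BK 4: (-7.428,3.134) -> (-3.502,2.371) [heading=169, draw]
Final: pos=(-3.502,2.371), heading=169, 8 segment(s) drawn
Segments drawn: 8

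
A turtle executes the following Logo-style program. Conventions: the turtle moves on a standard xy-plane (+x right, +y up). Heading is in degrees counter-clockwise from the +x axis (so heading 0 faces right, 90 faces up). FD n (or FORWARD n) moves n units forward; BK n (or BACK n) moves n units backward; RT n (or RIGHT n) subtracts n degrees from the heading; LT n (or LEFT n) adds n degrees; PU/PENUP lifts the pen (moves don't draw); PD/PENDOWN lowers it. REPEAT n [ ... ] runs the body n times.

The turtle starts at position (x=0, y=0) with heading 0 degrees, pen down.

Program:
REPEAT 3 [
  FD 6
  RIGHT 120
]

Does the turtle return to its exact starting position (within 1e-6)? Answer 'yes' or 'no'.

Answer: yes

Derivation:
Executing turtle program step by step:
Start: pos=(0,0), heading=0, pen down
REPEAT 3 [
  -- iteration 1/3 --
  FD 6: (0,0) -> (6,0) [heading=0, draw]
  RT 120: heading 0 -> 240
  -- iteration 2/3 --
  FD 6: (6,0) -> (3,-5.196) [heading=240, draw]
  RT 120: heading 240 -> 120
  -- iteration 3/3 --
  FD 6: (3,-5.196) -> (0,0) [heading=120, draw]
  RT 120: heading 120 -> 0
]
Final: pos=(0,0), heading=0, 3 segment(s) drawn

Start position: (0, 0)
Final position: (0, 0)
Distance = 0; < 1e-6 -> CLOSED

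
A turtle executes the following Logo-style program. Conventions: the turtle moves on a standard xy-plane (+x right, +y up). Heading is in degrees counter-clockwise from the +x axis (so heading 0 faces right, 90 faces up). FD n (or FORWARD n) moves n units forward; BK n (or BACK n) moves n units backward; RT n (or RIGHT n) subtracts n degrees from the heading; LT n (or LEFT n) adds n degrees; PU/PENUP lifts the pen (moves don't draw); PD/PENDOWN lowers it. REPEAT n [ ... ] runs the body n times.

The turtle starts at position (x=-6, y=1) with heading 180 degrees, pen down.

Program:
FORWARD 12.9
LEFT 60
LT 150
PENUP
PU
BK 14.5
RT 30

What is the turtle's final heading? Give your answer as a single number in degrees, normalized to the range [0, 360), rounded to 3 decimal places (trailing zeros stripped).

Answer: 0

Derivation:
Executing turtle program step by step:
Start: pos=(-6,1), heading=180, pen down
FD 12.9: (-6,1) -> (-18.9,1) [heading=180, draw]
LT 60: heading 180 -> 240
LT 150: heading 240 -> 30
PU: pen up
PU: pen up
BK 14.5: (-18.9,1) -> (-31.457,-6.25) [heading=30, move]
RT 30: heading 30 -> 0
Final: pos=(-31.457,-6.25), heading=0, 1 segment(s) drawn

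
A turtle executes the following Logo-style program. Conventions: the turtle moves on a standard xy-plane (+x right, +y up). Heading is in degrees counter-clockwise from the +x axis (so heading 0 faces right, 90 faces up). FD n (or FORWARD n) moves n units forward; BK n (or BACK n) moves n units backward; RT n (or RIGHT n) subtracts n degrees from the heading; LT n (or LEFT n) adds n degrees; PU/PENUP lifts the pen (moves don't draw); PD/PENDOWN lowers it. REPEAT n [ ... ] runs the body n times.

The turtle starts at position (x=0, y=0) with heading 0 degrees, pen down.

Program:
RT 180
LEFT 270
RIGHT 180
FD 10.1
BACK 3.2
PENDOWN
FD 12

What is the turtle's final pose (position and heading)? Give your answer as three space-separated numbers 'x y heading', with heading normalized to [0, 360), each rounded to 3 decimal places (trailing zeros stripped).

Executing turtle program step by step:
Start: pos=(0,0), heading=0, pen down
RT 180: heading 0 -> 180
LT 270: heading 180 -> 90
RT 180: heading 90 -> 270
FD 10.1: (0,0) -> (0,-10.1) [heading=270, draw]
BK 3.2: (0,-10.1) -> (0,-6.9) [heading=270, draw]
PD: pen down
FD 12: (0,-6.9) -> (0,-18.9) [heading=270, draw]
Final: pos=(0,-18.9), heading=270, 3 segment(s) drawn

Answer: 0 -18.9 270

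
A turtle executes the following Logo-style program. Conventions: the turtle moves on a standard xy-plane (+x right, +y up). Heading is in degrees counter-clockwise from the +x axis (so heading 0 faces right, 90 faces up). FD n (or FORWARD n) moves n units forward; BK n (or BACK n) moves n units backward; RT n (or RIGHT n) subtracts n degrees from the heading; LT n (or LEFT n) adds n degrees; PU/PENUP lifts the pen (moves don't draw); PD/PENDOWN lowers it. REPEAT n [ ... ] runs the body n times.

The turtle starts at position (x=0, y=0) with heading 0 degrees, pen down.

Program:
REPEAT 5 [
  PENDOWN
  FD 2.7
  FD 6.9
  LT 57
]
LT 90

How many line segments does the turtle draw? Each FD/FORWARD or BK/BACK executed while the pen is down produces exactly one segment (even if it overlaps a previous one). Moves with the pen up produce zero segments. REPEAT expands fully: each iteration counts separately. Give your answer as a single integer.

Answer: 10

Derivation:
Executing turtle program step by step:
Start: pos=(0,0), heading=0, pen down
REPEAT 5 [
  -- iteration 1/5 --
  PD: pen down
  FD 2.7: (0,0) -> (2.7,0) [heading=0, draw]
  FD 6.9: (2.7,0) -> (9.6,0) [heading=0, draw]
  LT 57: heading 0 -> 57
  -- iteration 2/5 --
  PD: pen down
  FD 2.7: (9.6,0) -> (11.071,2.264) [heading=57, draw]
  FD 6.9: (11.071,2.264) -> (14.829,8.051) [heading=57, draw]
  LT 57: heading 57 -> 114
  -- iteration 3/5 --
  PD: pen down
  FD 2.7: (14.829,8.051) -> (13.73,10.518) [heading=114, draw]
  FD 6.9: (13.73,10.518) -> (10.924,16.821) [heading=114, draw]
  LT 57: heading 114 -> 171
  -- iteration 4/5 --
  PD: pen down
  FD 2.7: (10.924,16.821) -> (8.257,17.244) [heading=171, draw]
  FD 6.9: (8.257,17.244) -> (1.442,18.323) [heading=171, draw]
  LT 57: heading 171 -> 228
  -- iteration 5/5 --
  PD: pen down
  FD 2.7: (1.442,18.323) -> (-0.365,16.317) [heading=228, draw]
  FD 6.9: (-0.365,16.317) -> (-4.982,11.189) [heading=228, draw]
  LT 57: heading 228 -> 285
]
LT 90: heading 285 -> 15
Final: pos=(-4.982,11.189), heading=15, 10 segment(s) drawn
Segments drawn: 10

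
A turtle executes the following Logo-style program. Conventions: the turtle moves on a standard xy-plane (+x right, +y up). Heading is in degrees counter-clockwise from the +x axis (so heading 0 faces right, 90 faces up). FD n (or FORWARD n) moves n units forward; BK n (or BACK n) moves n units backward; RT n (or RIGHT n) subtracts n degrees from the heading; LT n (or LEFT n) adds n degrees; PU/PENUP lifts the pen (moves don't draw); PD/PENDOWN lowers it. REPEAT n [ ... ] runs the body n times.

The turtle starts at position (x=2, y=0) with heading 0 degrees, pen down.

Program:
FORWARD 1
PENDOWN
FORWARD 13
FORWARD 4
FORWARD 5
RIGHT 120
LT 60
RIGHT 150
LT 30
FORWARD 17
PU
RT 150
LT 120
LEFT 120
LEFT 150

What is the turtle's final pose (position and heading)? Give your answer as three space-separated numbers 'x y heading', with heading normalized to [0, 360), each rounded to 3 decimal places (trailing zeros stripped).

Executing turtle program step by step:
Start: pos=(2,0), heading=0, pen down
FD 1: (2,0) -> (3,0) [heading=0, draw]
PD: pen down
FD 13: (3,0) -> (16,0) [heading=0, draw]
FD 4: (16,0) -> (20,0) [heading=0, draw]
FD 5: (20,0) -> (25,0) [heading=0, draw]
RT 120: heading 0 -> 240
LT 60: heading 240 -> 300
RT 150: heading 300 -> 150
LT 30: heading 150 -> 180
FD 17: (25,0) -> (8,0) [heading=180, draw]
PU: pen up
RT 150: heading 180 -> 30
LT 120: heading 30 -> 150
LT 120: heading 150 -> 270
LT 150: heading 270 -> 60
Final: pos=(8,0), heading=60, 5 segment(s) drawn

Answer: 8 0 60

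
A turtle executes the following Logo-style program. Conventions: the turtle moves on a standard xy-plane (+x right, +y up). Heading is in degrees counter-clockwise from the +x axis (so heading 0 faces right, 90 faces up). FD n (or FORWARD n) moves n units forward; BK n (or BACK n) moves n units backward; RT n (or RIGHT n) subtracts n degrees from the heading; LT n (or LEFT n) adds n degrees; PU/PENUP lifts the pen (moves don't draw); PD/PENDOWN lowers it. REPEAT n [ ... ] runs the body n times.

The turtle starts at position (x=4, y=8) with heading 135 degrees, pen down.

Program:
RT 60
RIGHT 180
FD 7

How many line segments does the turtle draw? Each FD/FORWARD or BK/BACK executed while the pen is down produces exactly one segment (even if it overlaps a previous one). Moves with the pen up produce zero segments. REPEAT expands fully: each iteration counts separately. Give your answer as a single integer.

Answer: 1

Derivation:
Executing turtle program step by step:
Start: pos=(4,8), heading=135, pen down
RT 60: heading 135 -> 75
RT 180: heading 75 -> 255
FD 7: (4,8) -> (2.188,1.239) [heading=255, draw]
Final: pos=(2.188,1.239), heading=255, 1 segment(s) drawn
Segments drawn: 1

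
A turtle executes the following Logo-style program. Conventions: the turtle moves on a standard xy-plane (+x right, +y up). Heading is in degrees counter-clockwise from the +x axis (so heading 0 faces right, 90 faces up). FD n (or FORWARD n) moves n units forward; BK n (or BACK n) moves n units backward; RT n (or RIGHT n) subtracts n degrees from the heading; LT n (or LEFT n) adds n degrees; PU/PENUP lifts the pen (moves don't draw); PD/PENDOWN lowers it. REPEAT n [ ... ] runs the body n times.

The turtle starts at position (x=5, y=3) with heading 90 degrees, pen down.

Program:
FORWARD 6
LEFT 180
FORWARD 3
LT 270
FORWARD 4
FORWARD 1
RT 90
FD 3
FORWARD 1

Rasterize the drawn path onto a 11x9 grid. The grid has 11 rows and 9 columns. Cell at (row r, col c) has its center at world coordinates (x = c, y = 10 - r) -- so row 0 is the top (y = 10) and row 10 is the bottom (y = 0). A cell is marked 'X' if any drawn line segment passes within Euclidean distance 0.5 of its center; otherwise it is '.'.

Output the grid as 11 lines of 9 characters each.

Answer: X........
X....X...
X....X...
X....X...
XXXXXX...
.....X...
.....X...
.....X...
.........
.........
.........

Derivation:
Segment 0: (5,3) -> (5,9)
Segment 1: (5,9) -> (5,6)
Segment 2: (5,6) -> (1,6)
Segment 3: (1,6) -> (-0,6)
Segment 4: (-0,6) -> (0,9)
Segment 5: (0,9) -> (0,10)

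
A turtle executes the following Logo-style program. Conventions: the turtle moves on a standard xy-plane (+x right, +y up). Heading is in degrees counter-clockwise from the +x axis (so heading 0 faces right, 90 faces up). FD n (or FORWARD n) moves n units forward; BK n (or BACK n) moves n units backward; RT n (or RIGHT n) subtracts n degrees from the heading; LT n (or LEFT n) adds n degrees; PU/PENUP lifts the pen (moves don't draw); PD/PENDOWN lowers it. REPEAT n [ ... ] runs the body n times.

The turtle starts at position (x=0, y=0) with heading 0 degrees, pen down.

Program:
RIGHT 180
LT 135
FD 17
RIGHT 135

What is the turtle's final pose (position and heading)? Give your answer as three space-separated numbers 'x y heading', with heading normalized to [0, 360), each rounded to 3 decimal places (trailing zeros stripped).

Executing turtle program step by step:
Start: pos=(0,0), heading=0, pen down
RT 180: heading 0 -> 180
LT 135: heading 180 -> 315
FD 17: (0,0) -> (12.021,-12.021) [heading=315, draw]
RT 135: heading 315 -> 180
Final: pos=(12.021,-12.021), heading=180, 1 segment(s) drawn

Answer: 12.021 -12.021 180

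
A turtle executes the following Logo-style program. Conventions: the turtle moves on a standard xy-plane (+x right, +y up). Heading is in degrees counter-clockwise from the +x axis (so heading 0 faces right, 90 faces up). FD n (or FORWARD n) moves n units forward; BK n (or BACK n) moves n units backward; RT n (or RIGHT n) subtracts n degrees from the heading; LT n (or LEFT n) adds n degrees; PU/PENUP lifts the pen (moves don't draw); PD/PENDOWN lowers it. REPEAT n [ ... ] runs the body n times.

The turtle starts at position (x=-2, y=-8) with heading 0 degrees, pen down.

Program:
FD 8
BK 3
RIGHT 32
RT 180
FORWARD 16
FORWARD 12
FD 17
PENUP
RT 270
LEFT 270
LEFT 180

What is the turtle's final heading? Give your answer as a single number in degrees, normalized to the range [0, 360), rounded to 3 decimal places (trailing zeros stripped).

Answer: 328

Derivation:
Executing turtle program step by step:
Start: pos=(-2,-8), heading=0, pen down
FD 8: (-2,-8) -> (6,-8) [heading=0, draw]
BK 3: (6,-8) -> (3,-8) [heading=0, draw]
RT 32: heading 0 -> 328
RT 180: heading 328 -> 148
FD 16: (3,-8) -> (-10.569,0.479) [heading=148, draw]
FD 12: (-10.569,0.479) -> (-20.745,6.838) [heading=148, draw]
FD 17: (-20.745,6.838) -> (-35.162,15.846) [heading=148, draw]
PU: pen up
RT 270: heading 148 -> 238
LT 270: heading 238 -> 148
LT 180: heading 148 -> 328
Final: pos=(-35.162,15.846), heading=328, 5 segment(s) drawn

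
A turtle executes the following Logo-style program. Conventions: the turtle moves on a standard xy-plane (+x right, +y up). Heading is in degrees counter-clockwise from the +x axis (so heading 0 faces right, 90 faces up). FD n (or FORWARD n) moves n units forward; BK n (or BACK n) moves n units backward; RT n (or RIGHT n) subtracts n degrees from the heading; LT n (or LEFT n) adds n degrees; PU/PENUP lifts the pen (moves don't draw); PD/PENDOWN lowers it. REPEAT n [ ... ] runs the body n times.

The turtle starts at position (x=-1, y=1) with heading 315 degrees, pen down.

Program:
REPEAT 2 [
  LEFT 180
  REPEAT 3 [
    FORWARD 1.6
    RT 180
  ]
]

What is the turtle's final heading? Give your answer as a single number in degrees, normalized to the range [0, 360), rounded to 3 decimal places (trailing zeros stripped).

Answer: 315

Derivation:
Executing turtle program step by step:
Start: pos=(-1,1), heading=315, pen down
REPEAT 2 [
  -- iteration 1/2 --
  LT 180: heading 315 -> 135
  REPEAT 3 [
    -- iteration 1/3 --
    FD 1.6: (-1,1) -> (-2.131,2.131) [heading=135, draw]
    RT 180: heading 135 -> 315
    -- iteration 2/3 --
    FD 1.6: (-2.131,2.131) -> (-1,1) [heading=315, draw]
    RT 180: heading 315 -> 135
    -- iteration 3/3 --
    FD 1.6: (-1,1) -> (-2.131,2.131) [heading=135, draw]
    RT 180: heading 135 -> 315
  ]
  -- iteration 2/2 --
  LT 180: heading 315 -> 135
  REPEAT 3 [
    -- iteration 1/3 --
    FD 1.6: (-2.131,2.131) -> (-3.263,3.263) [heading=135, draw]
    RT 180: heading 135 -> 315
    -- iteration 2/3 --
    FD 1.6: (-3.263,3.263) -> (-2.131,2.131) [heading=315, draw]
    RT 180: heading 315 -> 135
    -- iteration 3/3 --
    FD 1.6: (-2.131,2.131) -> (-3.263,3.263) [heading=135, draw]
    RT 180: heading 135 -> 315
  ]
]
Final: pos=(-3.263,3.263), heading=315, 6 segment(s) drawn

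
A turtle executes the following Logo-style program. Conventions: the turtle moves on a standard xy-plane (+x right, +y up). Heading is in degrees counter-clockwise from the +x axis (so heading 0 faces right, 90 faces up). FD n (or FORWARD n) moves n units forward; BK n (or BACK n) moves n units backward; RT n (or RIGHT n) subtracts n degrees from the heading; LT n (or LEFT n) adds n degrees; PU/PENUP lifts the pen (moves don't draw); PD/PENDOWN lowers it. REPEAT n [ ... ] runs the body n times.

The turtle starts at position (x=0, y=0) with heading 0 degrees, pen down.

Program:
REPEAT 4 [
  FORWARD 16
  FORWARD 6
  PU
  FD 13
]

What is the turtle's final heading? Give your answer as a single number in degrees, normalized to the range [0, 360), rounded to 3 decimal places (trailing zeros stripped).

Answer: 0

Derivation:
Executing turtle program step by step:
Start: pos=(0,0), heading=0, pen down
REPEAT 4 [
  -- iteration 1/4 --
  FD 16: (0,0) -> (16,0) [heading=0, draw]
  FD 6: (16,0) -> (22,0) [heading=0, draw]
  PU: pen up
  FD 13: (22,0) -> (35,0) [heading=0, move]
  -- iteration 2/4 --
  FD 16: (35,0) -> (51,0) [heading=0, move]
  FD 6: (51,0) -> (57,0) [heading=0, move]
  PU: pen up
  FD 13: (57,0) -> (70,0) [heading=0, move]
  -- iteration 3/4 --
  FD 16: (70,0) -> (86,0) [heading=0, move]
  FD 6: (86,0) -> (92,0) [heading=0, move]
  PU: pen up
  FD 13: (92,0) -> (105,0) [heading=0, move]
  -- iteration 4/4 --
  FD 16: (105,0) -> (121,0) [heading=0, move]
  FD 6: (121,0) -> (127,0) [heading=0, move]
  PU: pen up
  FD 13: (127,0) -> (140,0) [heading=0, move]
]
Final: pos=(140,0), heading=0, 2 segment(s) drawn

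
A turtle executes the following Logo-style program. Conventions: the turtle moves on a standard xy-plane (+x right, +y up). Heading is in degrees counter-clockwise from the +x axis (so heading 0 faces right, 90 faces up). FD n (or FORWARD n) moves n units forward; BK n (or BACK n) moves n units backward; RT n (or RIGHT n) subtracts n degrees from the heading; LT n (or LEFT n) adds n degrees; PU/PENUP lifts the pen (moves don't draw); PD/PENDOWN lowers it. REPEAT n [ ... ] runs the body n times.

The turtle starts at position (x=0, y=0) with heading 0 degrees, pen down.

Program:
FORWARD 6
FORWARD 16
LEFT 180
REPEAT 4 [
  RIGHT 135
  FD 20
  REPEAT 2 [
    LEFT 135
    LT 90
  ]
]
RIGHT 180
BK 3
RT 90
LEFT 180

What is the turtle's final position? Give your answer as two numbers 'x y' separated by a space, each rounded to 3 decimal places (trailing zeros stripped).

Answer: 73.284 -20

Derivation:
Executing turtle program step by step:
Start: pos=(0,0), heading=0, pen down
FD 6: (0,0) -> (6,0) [heading=0, draw]
FD 16: (6,0) -> (22,0) [heading=0, draw]
LT 180: heading 0 -> 180
REPEAT 4 [
  -- iteration 1/4 --
  RT 135: heading 180 -> 45
  FD 20: (22,0) -> (36.142,14.142) [heading=45, draw]
  REPEAT 2 [
    -- iteration 1/2 --
    LT 135: heading 45 -> 180
    LT 90: heading 180 -> 270
    -- iteration 2/2 --
    LT 135: heading 270 -> 45
    LT 90: heading 45 -> 135
  ]
  -- iteration 2/4 --
  RT 135: heading 135 -> 0
  FD 20: (36.142,14.142) -> (56.142,14.142) [heading=0, draw]
  REPEAT 2 [
    -- iteration 1/2 --
    LT 135: heading 0 -> 135
    LT 90: heading 135 -> 225
    -- iteration 2/2 --
    LT 135: heading 225 -> 0
    LT 90: heading 0 -> 90
  ]
  -- iteration 3/4 --
  RT 135: heading 90 -> 315
  FD 20: (56.142,14.142) -> (70.284,0) [heading=315, draw]
  REPEAT 2 [
    -- iteration 1/2 --
    LT 135: heading 315 -> 90
    LT 90: heading 90 -> 180
    -- iteration 2/2 --
    LT 135: heading 180 -> 315
    LT 90: heading 315 -> 45
  ]
  -- iteration 4/4 --
  RT 135: heading 45 -> 270
  FD 20: (70.284,0) -> (70.284,-20) [heading=270, draw]
  REPEAT 2 [
    -- iteration 1/2 --
    LT 135: heading 270 -> 45
    LT 90: heading 45 -> 135
    -- iteration 2/2 --
    LT 135: heading 135 -> 270
    LT 90: heading 270 -> 0
  ]
]
RT 180: heading 0 -> 180
BK 3: (70.284,-20) -> (73.284,-20) [heading=180, draw]
RT 90: heading 180 -> 90
LT 180: heading 90 -> 270
Final: pos=(73.284,-20), heading=270, 7 segment(s) drawn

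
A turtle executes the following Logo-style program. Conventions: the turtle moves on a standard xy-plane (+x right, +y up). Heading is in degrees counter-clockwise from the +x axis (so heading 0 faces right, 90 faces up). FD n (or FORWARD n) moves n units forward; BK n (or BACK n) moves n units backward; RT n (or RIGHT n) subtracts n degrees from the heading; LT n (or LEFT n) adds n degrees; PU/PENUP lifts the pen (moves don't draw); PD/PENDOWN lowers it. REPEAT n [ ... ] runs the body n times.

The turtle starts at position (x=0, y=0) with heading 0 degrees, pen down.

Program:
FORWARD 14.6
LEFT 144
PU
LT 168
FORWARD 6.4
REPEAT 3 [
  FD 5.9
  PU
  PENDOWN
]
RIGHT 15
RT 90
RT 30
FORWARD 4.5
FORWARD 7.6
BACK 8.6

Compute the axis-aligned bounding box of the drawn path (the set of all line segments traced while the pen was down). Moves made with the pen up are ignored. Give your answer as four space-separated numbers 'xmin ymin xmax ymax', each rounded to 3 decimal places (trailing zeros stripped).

Executing turtle program step by step:
Start: pos=(0,0), heading=0, pen down
FD 14.6: (0,0) -> (14.6,0) [heading=0, draw]
LT 144: heading 0 -> 144
PU: pen up
LT 168: heading 144 -> 312
FD 6.4: (14.6,0) -> (18.882,-4.756) [heading=312, move]
REPEAT 3 [
  -- iteration 1/3 --
  FD 5.9: (18.882,-4.756) -> (22.83,-9.141) [heading=312, move]
  PU: pen up
  PD: pen down
  -- iteration 2/3 --
  FD 5.9: (22.83,-9.141) -> (26.778,-13.525) [heading=312, draw]
  PU: pen up
  PD: pen down
  -- iteration 3/3 --
  FD 5.9: (26.778,-13.525) -> (30.726,-17.91) [heading=312, draw]
  PU: pen up
  PD: pen down
]
RT 15: heading 312 -> 297
RT 90: heading 297 -> 207
RT 30: heading 207 -> 177
FD 4.5: (30.726,-17.91) -> (26.232,-17.674) [heading=177, draw]
FD 7.6: (26.232,-17.674) -> (18.643,-17.277) [heading=177, draw]
BK 8.6: (18.643,-17.277) -> (27.231,-17.727) [heading=177, draw]
Final: pos=(27.231,-17.727), heading=177, 6 segment(s) drawn

Segment endpoints: x in {0, 14.6, 18.643, 22.83, 26.232, 26.778, 27.231, 30.726}, y in {-17.91, -17.727, -17.674, -17.277, -13.525, -9.141, 0}
xmin=0, ymin=-17.91, xmax=30.726, ymax=0

Answer: 0 -17.91 30.726 0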